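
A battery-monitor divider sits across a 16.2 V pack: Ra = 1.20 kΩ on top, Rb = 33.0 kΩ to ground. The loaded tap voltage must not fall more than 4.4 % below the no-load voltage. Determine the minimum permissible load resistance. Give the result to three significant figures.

R_L(min) ≈ 25.2 kΩ

Output resistance R_th = Ra‖Rb = (1.20 × 33.0)/34.20 = 1.158 kΩ.
The fractional drop is R_th/(R_th + R_L); requiring this ≤ 0.0440 gives R_L ≥ R_th(1/0.0440 − 1) = 1.158 × 21.73 = 25.2 kΩ.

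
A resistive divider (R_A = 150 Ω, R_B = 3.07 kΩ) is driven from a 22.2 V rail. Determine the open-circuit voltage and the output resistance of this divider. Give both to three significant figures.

V_th = 21.2 V, R_th = 143 Ω

V_th is the open-circuit tap voltage: 22.2 × 3070/(150 + 3070) = 21.2 V.
With the supply zeroed, R_A and R_B appear in parallel from the tap: R_th = R_A‖R_B = (150 × 3070)/3220 = 143 Ω.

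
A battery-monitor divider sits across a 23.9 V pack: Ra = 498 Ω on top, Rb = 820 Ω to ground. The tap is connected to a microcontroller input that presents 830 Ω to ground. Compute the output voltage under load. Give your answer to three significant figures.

V_out ≈ 10.8 V

The load sits in parallel with Rb: Rb‖R_L = (820 × 830) / (820 + 830) = 412.5 Ω.
V_out = 23.9 × 412.5 / (498 + 412.5) = 23.9 × 412.5/910.5 = 10.8 V.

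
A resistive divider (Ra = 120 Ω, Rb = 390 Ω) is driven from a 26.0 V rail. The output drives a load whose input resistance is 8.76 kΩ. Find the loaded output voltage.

The load sits in parallel with Rb: Rb‖R_L = (390 × 8760) / (390 + 8760) = 373.4 Ω.
V_out = 26.0 × 373.4 / (120 + 373.4) = 26.0 × 373.4/493.4 = 19.7 V.

V_out ≈ 19.7 V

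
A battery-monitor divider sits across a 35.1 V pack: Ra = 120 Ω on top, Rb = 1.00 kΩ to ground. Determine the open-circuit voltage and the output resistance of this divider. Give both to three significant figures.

V_th is the open-circuit tap voltage: 35.1 × 1000/(120 + 1000) = 31.3 V.
With the supply zeroed, Ra and Rb appear in parallel from the tap: R_th = Ra‖Rb = (120 × 1000)/1120 = 107 Ω.

V_th = 31.3 V, R_th = 107 Ω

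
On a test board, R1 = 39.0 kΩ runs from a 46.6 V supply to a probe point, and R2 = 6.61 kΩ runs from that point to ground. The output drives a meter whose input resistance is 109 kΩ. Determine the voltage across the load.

V_out ≈ 6.42 V

The load sits in parallel with R2: R2‖R_L = (6.61 × 109) / (6.61 + 109) = 6.232 kΩ.
V_out = 46.6 × 6.232 / (39.0 + 6.232) = 46.6 × 6.232/45.23 = 6.42 V.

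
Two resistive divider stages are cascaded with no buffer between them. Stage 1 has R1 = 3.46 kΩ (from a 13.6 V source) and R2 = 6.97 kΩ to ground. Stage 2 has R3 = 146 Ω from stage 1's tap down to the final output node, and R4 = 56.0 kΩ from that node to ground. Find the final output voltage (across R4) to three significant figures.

V_out ≈ 8.71 V

Stage 2 presents R3+R4 = 56150 Ω as a load on stage 1's tap.
Stage 1's lower leg becomes R2‖(R3+R4) = 6200 Ω, so V_mid = 13.6 × 6200/9660 = 8.729 V.
Stage 2 is itself unloaded: V_out = V_mid × R4/(R3+R4) = 8.729 × 56000/56150 = 8.71 V.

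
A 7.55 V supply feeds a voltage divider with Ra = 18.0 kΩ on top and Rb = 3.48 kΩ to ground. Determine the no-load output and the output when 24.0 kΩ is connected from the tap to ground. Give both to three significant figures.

Unloaded: 1.22 V; loaded: 1.09 V

Open-circuit: V = 7.55 × 3.48/(18.0 + 3.48) = 1.22 V.
With the load, Rb becomes Rb‖R_L = 3.039 kΩ, so V = 7.55 × 3.039/21.04 = 1.09 V.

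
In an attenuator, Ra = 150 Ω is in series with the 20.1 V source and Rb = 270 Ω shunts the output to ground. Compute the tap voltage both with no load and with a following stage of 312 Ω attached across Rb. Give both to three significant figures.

Unloaded: 12.9 V; loaded: 9.87 V

Open-circuit: V = 20.1 × 270/(150 + 270) = 12.9 V.
With the load, Rb becomes Rb‖R_L = 144.7 Ω, so V = 20.1 × 144.7/294.7 = 9.87 V.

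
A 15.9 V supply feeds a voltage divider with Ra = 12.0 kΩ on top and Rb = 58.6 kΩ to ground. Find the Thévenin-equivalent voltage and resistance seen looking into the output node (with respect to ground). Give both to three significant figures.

V_th is the open-circuit tap voltage: 15.9 × 58.6/(12.0 + 58.6) = 13.2 V.
With the supply zeroed, Ra and Rb appear in parallel from the tap: R_th = Ra‖Rb = (12.0 × 58.6)/70.60 = 9.96 kΩ.

V_th = 13.2 V, R_th = 9.96 kΩ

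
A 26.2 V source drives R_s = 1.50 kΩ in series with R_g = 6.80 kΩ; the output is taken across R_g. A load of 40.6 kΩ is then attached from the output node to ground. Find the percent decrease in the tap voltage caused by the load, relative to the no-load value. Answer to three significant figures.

2.94 %

The divider's output (Thévenin) resistance is R_s‖R_g = 1.229 kΩ.
Fractional drop under load = R_th/(R_th + R_L) = 1.229 / (1.229 + 40.6) = 0.02938.
So the output falls by 2.94 %.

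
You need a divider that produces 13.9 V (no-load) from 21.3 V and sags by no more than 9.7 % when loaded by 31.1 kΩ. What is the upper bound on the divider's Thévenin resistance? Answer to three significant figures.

R_th ≤ 3.34 kΩ

Loading drop = R_th/(R_th + R_L) ≤ 0.0970, so R_th ≤ R_L · ε/(1−ε) = 31.1 kΩ × 0.0970/0.9030 = 3.34 kΩ.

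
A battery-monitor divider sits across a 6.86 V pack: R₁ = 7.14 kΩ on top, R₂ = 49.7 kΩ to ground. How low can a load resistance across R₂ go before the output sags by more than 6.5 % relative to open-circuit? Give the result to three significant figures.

Output resistance R_th = R₁‖R₂ = (7.14 × 49.7)/56.84 = 6.243 kΩ.
The fractional drop is R_th/(R_th + R_L); requiring this ≤ 0.0650 gives R_L ≥ R_th(1/0.0650 − 1) = 6.243 × 14.38 = 89.8 kΩ.

R_L(min) ≈ 89.8 kΩ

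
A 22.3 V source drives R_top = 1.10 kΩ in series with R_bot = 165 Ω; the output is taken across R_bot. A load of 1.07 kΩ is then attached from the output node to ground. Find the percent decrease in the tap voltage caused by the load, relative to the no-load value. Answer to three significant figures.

11.8 %

Unloaded V = 22.3 × 165/1265 = 2.9087 V.
Loaded: R_bot‖R_L = 143.0 Ω, giving V = 22.3 × 143.0/1243 = 2.5648 V.
Drop = (2.9087 − 2.5648) / 2.9087 = 11.8 %.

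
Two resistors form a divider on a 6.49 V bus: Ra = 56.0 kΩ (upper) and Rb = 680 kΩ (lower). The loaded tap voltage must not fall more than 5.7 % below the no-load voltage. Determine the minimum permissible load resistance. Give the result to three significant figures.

Output resistance R_th = Ra‖Rb = (56.0 × 680)/736.0 = 51.74 kΩ.
The fractional drop is R_th/(R_th + R_L); requiring this ≤ 0.0570 gives R_L ≥ R_th(1/0.0570 − 1) = 51.74 × 16.54 = 856 kΩ.

R_L(min) ≈ 856 kΩ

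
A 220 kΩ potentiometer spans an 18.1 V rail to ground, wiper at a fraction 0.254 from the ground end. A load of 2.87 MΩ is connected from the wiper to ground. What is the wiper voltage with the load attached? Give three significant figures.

The wiper splits the pot into (1−α)R = 164.1 kΩ above and αR = 55.88 kΩ below.
Lower section ‖ load = 54.81 kΩ.
V_wiper = 18.1 × 54.81/(164.1 + 54.81) = 4.53 V.

V ≈ 4.53 V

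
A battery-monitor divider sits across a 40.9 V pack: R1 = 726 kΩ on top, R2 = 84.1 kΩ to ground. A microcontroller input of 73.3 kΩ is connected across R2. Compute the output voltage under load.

The load sits in parallel with R2: R2‖R_L = (84.1 × 73.3) / (84.1 + 73.3) = 39.16 kΩ.
V_out = 40.9 × 39.16 / (726 + 39.16) = 40.9 × 39.16/765.2 = 2.09 V.
(Unloaded it would have been 4.25 V.)

V_out ≈ 2.09 V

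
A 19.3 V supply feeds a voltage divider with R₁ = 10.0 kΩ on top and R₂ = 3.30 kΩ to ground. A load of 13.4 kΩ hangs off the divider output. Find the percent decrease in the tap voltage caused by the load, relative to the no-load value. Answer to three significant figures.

Unloaded V = 19.3 × 3.30/13.30 = 4.789 V.
Loaded: R₂‖R_L = 2.648 kΩ, giving V = 19.3 × 2.648/12.65 = 4.041 V.
Drop = (4.789 − 4.041) / 4.789 = 15.6 %.

15.6 %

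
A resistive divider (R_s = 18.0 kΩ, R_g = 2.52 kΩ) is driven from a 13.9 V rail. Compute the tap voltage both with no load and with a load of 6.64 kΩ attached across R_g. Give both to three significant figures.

Unloaded: 1.71 V; loaded: 1.28 V

Open-circuit: V = 13.9 × 2.52/(18.0 + 2.52) = 1.71 V.
With the load, R_g becomes R_g‖R_L = 1.827 kΩ, so V = 13.9 × 1.827/19.83 = 1.28 V.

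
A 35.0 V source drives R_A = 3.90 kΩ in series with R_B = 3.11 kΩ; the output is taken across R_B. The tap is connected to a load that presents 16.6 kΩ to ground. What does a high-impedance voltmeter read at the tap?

The load sits in parallel with R_B: R_B‖R_L = (3.11 × 16.6) / (3.11 + 16.6) = 2.619 kΩ.
V_out = 35.0 × 2.619 / (3.90 + 2.619) = 35.0 × 2.619/6.519 = 14.1 V.
(Unloaded it would have been 15.5 V.)

V_out ≈ 14.1 V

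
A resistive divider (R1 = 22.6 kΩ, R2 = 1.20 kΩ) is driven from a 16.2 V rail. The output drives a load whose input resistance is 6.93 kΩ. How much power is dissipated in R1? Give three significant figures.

Total resistance from the source is R1 + (R2‖R_L) = 23.62 kΩ, so I = 16.2/23.62 kΩ = 0.6858 mA.
P = I²·R1 = (0.6858 mA)² × 22.6 kΩ = 10.6 mW.

P ≈ 10.6 mW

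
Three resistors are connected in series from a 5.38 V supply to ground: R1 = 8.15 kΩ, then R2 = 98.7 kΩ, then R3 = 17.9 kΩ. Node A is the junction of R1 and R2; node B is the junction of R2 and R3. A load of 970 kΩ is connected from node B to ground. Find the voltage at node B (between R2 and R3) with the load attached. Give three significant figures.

At node B, R3 is in parallel with the load: R3‖R_L = 17.58 kΩ.
Below node A the resistance is R2 + (R3‖R_L) = 116.3 kΩ, so V_A = 5.38 × 116.3/124.4 = 5.028 V.
Then V_B = V_A × (R3‖R_L)/(R2 + R3‖R_L) = 5.028 × 17.58/116.3 = 0.760 V.

V ≈ 0.760 V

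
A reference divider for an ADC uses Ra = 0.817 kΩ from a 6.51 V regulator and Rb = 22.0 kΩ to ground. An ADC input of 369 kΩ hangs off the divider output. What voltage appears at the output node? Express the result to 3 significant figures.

V_out ≈ 6.26 V

The load sits in parallel with Rb: Rb‖R_L = (22000 × 369000) / (22000 + 369000) = 20760 Ω.
V_out = 6.51 × 20760 / (817 + 20760) = 6.51 × 20760/21580 = 6.26 V.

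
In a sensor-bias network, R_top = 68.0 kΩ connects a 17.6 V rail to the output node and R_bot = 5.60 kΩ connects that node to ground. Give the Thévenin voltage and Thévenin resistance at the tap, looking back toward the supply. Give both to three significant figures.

V_th = 1.34 V, R_th = 5.17 kΩ

V_th is the open-circuit tap voltage: 17.6 × 5.60/(68.0 + 5.60) = 1.34 V.
With the supply zeroed, R_top and R_bot appear in parallel from the tap: R_th = R_top‖R_bot = (68.0 × 5.60)/73.60 = 5.17 kΩ.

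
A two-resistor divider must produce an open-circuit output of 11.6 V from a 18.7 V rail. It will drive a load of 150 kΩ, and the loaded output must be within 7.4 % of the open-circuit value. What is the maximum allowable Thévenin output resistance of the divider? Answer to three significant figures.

R_th ≤ 12.0 kΩ

Loading drop = R_th/(R_th + R_L) ≤ 0.0740, so R_th ≤ R_L · ε/(1−ε) = 150 kΩ × 0.0740/0.9260 = 12.0 kΩ.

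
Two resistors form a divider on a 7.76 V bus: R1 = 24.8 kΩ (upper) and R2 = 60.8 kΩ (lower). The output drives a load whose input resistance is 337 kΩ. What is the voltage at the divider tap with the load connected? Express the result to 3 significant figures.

The load sits in parallel with R2: R2‖R_L = (60.8 × 337) / (60.8 + 337) = 51.51 kΩ.
V_out = 7.76 × 51.51 / (24.8 + 51.51) = 7.76 × 51.51/76.31 = 5.24 V.

V_out ≈ 5.24 V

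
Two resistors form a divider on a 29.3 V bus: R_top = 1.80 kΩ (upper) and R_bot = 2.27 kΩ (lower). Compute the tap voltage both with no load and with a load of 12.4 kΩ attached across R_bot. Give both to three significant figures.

Unloaded: 16.3 V; loaded: 15.1 V

Open-circuit: V = 29.3 × 2.27/(1.80 + 2.27) = 16.3 V.
With the load, R_bot becomes R_bot‖R_L = 1.919 kΩ, so V = 29.3 × 1.919/3.719 = 15.1 V.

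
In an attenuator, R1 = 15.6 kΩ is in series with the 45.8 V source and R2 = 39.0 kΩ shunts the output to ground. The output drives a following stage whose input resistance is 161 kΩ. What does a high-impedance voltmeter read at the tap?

The load sits in parallel with R2: R2‖R_L = (39.0 × 161) / (39.0 + 161) = 31.39 kΩ.
V_out = 45.8 × 31.39 / (15.6 + 31.39) = 45.8 × 31.39/46.99 = 30.6 V.
(Unloaded it would have been 32.7 V.)

V_out ≈ 30.6 V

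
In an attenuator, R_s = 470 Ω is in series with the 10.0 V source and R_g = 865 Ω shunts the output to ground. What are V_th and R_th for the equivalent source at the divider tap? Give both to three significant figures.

V_th is the open-circuit tap voltage: 10.0 × 865/(470 + 865) = 6.48 V.
With the supply zeroed, R_s and R_g appear in parallel from the tap: R_th = R_s‖R_g = (470 × 865)/1335 = 305 Ω.

V_th = 6.48 V, R_th = 305 Ω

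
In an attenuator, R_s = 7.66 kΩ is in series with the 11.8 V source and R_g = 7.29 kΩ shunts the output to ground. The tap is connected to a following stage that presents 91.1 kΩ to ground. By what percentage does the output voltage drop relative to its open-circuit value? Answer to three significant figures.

The divider's output (Thévenin) resistance is R_s‖R_g = 3.735 kΩ.
Fractional drop under load = R_th/(R_th + R_L) = 3.735 / (3.735 + 91.1) = 0.03939.
So the output falls by 3.94 %.

3.94 %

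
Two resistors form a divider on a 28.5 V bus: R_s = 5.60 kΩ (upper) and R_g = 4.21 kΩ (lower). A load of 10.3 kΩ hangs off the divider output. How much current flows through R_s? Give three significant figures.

I ≈ 3.32 mA

R_g‖R_L = 2.988 kΩ, so the source sees R_s + R_g‖R_L = 8.588 kΩ.
I = 28.5 V / 8.588 kΩ = 3.32 mA.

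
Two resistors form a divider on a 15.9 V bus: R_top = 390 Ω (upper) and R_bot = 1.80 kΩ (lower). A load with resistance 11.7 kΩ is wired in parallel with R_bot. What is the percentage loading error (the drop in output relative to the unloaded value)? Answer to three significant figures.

2.67 %

The divider's output (Thévenin) resistance is R_top‖R_bot = 320.5 Ω.
Fractional drop under load = R_th/(R_th + R_L) = 320.5 / (320.5 + 11700) = 0.02667.
So the output falls by 2.67 %.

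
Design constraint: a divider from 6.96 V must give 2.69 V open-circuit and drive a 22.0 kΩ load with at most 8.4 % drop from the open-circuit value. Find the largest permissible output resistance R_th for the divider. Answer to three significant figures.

R_th ≤ 2.02 kΩ

Loading drop = R_th/(R_th + R_L) ≤ 0.0840, so R_th ≤ R_L · ε/(1−ε) = 22.0 kΩ × 0.0840/0.9160 = 2.02 kΩ.
(Any R1, R2 with R2/(R1+R2) = 0.386 and R1‖R2 ≤ 2.02 kΩ will meet the spec.)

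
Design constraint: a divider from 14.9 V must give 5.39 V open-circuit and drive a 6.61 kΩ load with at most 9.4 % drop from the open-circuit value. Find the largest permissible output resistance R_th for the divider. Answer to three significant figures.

Loading drop = R_th/(R_th + R_L) ≤ 0.0940, so R_th ≤ R_L · ε/(1−ε) = 6.61 kΩ × 0.0940/0.9060 = 686 Ω.

R_th ≤ 686 Ω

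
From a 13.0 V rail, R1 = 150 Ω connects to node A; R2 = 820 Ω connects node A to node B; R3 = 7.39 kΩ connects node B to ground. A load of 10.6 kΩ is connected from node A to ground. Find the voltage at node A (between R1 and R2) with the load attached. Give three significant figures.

V ≈ 12.6 V

Below node A the series string R2+R3 = 8210 Ω sits in parallel with the 10600 Ω load: 4627 Ω.
V_A = 13.0 × 4627/(150 + 4627) = 12.6 V.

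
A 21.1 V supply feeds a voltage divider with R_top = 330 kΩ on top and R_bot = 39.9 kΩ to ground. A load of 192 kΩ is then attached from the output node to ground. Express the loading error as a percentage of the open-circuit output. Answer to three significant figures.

15.6 %

Unloaded V = 21.1 × 39.9/369.9 = 2.276 V.
Loaded: R_bot‖R_L = 33.03 kΩ, giving V = 21.1 × 33.03/363.0 = 1.920 V.
Drop = (2.276 − 1.920) / 2.276 = 15.6 %.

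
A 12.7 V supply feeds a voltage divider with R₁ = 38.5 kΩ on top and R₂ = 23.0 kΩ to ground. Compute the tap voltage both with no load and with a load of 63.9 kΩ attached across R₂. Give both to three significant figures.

Unloaded: 4.75 V; loaded: 3.88 V

Open-circuit: V = 12.7 × 23.0/(38.5 + 23.0) = 4.75 V.
With the load, R₂ becomes R₂‖R_L = 16.91 kΩ, so V = 12.7 × 16.91/55.41 = 3.88 V.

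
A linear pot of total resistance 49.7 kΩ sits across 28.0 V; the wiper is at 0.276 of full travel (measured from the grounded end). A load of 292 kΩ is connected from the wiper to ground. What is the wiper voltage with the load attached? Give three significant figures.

The wiper splits the pot into (1−α)R = 35.98 kΩ above and αR = 13.72 kΩ below.
Lower section ‖ load = 13.10 kΩ.
V_wiper = 28.0 × 13.10/(35.98 + 13.10) = 7.47 V.

V ≈ 7.47 V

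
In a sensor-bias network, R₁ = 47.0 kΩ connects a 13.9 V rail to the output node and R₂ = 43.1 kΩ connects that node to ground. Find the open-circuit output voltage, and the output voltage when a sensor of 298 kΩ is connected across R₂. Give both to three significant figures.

Open-circuit: V = 13.9 × 43.1/(47.0 + 43.1) = 6.65 V.
With the load, R₂ becomes R₂‖R_L = 37.65 kΩ, so V = 13.9 × 37.65/84.65 = 6.18 V.

Unloaded: 6.65 V; loaded: 6.18 V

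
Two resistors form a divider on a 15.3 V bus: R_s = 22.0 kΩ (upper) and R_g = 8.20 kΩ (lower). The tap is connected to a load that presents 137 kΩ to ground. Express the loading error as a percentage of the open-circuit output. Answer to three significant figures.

The divider's output (Thévenin) resistance is R_s‖R_g = 5.974 kΩ.
Fractional drop under load = R_th/(R_th + R_L) = 5.974 / (5.974 + 137) = 0.04178.
So the output falls by 4.18 %.

4.18 %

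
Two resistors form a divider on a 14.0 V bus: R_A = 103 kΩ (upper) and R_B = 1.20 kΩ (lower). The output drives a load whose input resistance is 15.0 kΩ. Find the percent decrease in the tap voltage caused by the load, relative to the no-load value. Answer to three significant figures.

The divider's output (Thévenin) resistance is R_A‖R_B = 1.186 kΩ.
Fractional drop under load = R_th/(R_th + R_L) = 1.186 / (1.186 + 15.0) = 0.07328.
So the output falls by 7.33 %.

7.33 %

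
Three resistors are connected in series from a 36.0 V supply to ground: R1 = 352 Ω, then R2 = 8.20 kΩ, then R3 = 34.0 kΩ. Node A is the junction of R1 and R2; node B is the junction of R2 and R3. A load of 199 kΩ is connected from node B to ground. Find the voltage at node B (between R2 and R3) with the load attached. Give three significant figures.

At node B, R3 is in parallel with the load: R3‖R_L = 29040 Ω.
Below node A the resistance is R2 + (R3‖R_L) = 37240 Ω, so V_A = 36.0 × 37240/37590 = 35.66 V.
Then V_B = V_A × (R3‖R_L)/(R2 + R3‖R_L) = 35.66 × 29040/37240 = 27.8 V.

V ≈ 27.8 V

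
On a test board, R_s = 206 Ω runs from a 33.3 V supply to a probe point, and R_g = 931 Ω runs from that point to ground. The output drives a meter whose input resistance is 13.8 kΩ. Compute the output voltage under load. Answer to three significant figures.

The load sits in parallel with R_g: R_g‖R_L = (931 × 13800) / (931 + 13800) = 872.2 Ω.
V_out = 33.3 × 872.2 / (206 + 872.2) = 33.3 × 872.2/1078 = 26.9 V.

V_out ≈ 26.9 V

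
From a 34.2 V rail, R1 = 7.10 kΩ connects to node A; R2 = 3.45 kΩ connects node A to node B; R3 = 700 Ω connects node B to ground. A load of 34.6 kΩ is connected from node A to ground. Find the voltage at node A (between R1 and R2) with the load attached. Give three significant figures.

V ≈ 11.7 V

Below node A the series string R2+R3 = 4150 Ω sits in parallel with the 34600 Ω load: 3706 Ω.
V_A = 34.2 × 3706/(7100 + 3706) = 11.7 V.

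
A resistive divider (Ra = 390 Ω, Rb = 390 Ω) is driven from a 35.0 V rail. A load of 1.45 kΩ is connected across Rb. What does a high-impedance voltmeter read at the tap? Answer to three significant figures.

V_out ≈ 15.4 V

The load sits in parallel with Rb: Rb‖R_L = (390 × 1450) / (390 + 1450) = 307.3 Ω.
V_out = 35.0 × 307.3 / (390 + 307.3) = 35.0 × 307.3/697.3 = 15.4 V.
(Unloaded it would have been 17.5 V.)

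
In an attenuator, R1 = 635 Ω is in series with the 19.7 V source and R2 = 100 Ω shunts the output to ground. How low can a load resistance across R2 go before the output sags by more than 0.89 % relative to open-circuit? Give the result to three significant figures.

Output resistance R_th = R1‖R2 = (635 × 100)/735.0 = 86.39 Ω.
The fractional drop is R_th/(R_th + R_L); requiring this ≤ 0.00890 gives R_L ≥ R_th(1/0.00890 − 1) = 86.39 × 111.4 = 9.62 kΩ.

R_L(min) ≈ 9.62 kΩ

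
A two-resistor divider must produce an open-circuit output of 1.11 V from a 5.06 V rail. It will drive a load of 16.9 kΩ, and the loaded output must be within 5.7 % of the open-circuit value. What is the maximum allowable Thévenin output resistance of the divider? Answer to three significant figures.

R_th ≤ 1.02 kΩ

Loading drop = R_th/(R_th + R_L) ≤ 0.0570, so R_th ≤ R_L · ε/(1−ε) = 16.9 kΩ × 0.0570/0.9430 = 1.02 kΩ.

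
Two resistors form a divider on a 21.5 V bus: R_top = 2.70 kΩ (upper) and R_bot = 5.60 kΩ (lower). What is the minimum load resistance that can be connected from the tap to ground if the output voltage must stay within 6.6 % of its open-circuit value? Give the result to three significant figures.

R_L(min) ≈ 25.8 kΩ

Output resistance R_th = R_top‖R_bot = (2.70 × 5.60)/8.300 = 1.822 kΩ.
The fractional drop is R_th/(R_th + R_L); requiring this ≤ 0.0660 gives R_L ≥ R_th(1/0.0660 − 1) = 1.822 × 14.15 = 25.8 kΩ.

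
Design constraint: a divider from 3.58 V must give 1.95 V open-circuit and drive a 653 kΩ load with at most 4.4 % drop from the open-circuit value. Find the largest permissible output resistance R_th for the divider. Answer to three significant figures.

R_th ≤ 30.1 kΩ

Loading drop = R_th/(R_th + R_L) ≤ 0.0440, so R_th ≤ R_L · ε/(1−ε) = 653 kΩ × 0.0440/0.9560 = 30.1 kΩ.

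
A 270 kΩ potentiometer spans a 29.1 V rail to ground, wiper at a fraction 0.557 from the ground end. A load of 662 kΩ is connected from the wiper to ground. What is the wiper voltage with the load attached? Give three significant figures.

V ≈ 14.7 V

The wiper splits the pot into (1−α)R = 119.6 kΩ above and αR = 150.4 kΩ below.
Lower section ‖ load = 122.5 kΩ.
V_wiper = 29.1 × 122.5/(119.6 + 122.5) = 14.7 V.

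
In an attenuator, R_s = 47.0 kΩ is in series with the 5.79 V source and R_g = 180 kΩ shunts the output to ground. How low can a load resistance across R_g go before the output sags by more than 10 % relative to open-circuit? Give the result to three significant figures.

Output resistance R_th = R_s‖R_g = (47.0 × 180)/227.0 = 37.27 kΩ.
The fractional drop is R_th/(R_th + R_L); requiring this ≤ 0.100 gives R_L ≥ R_th(1/0.100 − 1) = 37.27 × 9.000 = 335 kΩ.

R_L(min) ≈ 335 kΩ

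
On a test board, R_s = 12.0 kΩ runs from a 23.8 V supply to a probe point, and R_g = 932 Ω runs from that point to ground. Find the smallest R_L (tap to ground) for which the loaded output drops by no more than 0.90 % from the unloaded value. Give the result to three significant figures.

Output resistance R_th = R_s‖R_g = (12000 × 932)/12930 = 864.8 Ω.
The fractional drop is R_th/(R_th + R_L); requiring this ≤ 0.00900 gives R_L ≥ R_th(1/0.00900 − 1) = 864.8 × 110.1 = 95.2 kΩ.

R_L(min) ≈ 95.2 kΩ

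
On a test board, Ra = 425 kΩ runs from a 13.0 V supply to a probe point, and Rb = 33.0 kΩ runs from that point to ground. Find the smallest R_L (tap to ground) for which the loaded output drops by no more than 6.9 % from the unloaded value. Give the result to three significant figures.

R_L(min) ≈ 413 kΩ

Output resistance R_th = Ra‖Rb = (425 × 33.0)/458.0 = 30.62 kΩ.
The fractional drop is R_th/(R_th + R_L); requiring this ≤ 0.0690 gives R_L ≥ R_th(1/0.0690 − 1) = 30.62 × 13.49 = 413 kΩ.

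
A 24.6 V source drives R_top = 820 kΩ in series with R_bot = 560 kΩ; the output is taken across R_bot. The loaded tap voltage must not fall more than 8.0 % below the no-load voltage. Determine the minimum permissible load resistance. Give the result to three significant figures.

Output resistance R_th = R_top‖R_bot = (820 × 560)/1380 = 332.8 kΩ.
The fractional drop is R_th/(R_th + R_L); requiring this ≤ 0.0800 gives R_L ≥ R_th(1/0.0800 − 1) = 332.8 × 11.50 = 3.83 MΩ.

R_L(min) ≈ 3.83 MΩ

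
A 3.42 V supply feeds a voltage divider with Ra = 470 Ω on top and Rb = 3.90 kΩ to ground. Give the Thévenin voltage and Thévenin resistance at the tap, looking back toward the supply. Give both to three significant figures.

V_th is the open-circuit tap voltage: 3.42 × 3900/(470 + 3900) = 3.05 V.
With the supply zeroed, Ra and Rb appear in parallel from the tap: R_th = Ra‖Rb = (470 × 3900)/4370 = 419 Ω.

V_th = 3.05 V, R_th = 419 Ω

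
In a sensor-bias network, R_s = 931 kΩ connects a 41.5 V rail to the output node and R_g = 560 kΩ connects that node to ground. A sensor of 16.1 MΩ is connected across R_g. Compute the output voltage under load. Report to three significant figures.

The load sits in parallel with R_g: R_g‖R_L = (560 × 16100) / (560 + 16100) = 541.2 kΩ.
V_out = 41.5 × 541.2 / (931 + 541.2) = 41.5 × 541.2/1472 = 15.3 V.

V_out ≈ 15.3 V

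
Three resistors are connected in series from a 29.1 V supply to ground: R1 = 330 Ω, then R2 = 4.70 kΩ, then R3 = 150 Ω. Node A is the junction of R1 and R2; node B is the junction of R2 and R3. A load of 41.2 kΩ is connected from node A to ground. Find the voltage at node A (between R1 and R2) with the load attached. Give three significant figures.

V ≈ 27.0 V

Below node A the series string R2+R3 = 4850 Ω sits in parallel with the 41200 Ω load: 4339 Ω.
V_A = 29.1 × 4339/(330 + 4339) = 27.0 V.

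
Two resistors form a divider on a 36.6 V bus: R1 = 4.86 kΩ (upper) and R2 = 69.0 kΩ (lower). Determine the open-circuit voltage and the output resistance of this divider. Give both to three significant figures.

V_th = 34.2 V, R_th = 4.54 kΩ

V_th is the open-circuit tap voltage: 36.6 × 69.0/(4.86 + 69.0) = 34.2 V.
With the supply zeroed, R1 and R2 appear in parallel from the tap: R_th = R1‖R2 = (4.86 × 69.0)/73.86 = 4.54 kΩ.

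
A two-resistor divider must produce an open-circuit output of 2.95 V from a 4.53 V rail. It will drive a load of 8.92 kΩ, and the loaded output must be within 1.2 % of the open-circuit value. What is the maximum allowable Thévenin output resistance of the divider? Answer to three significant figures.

Loading drop = R_th/(R_th + R_L) ≤ 0.0120, so R_th ≤ R_L · ε/(1−ε) = 8.92 kΩ × 0.0120/0.9880 = 108 Ω.
(Any R1, R2 with R2/(R1+R2) = 0.651 and R1‖R2 ≤ 108 Ω will meet the spec.)

R_th ≤ 108 Ω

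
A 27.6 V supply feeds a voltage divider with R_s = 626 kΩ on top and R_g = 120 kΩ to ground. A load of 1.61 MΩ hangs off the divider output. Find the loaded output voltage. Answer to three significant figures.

V_out ≈ 4.18 V

The load sits in parallel with R_g: R_g‖R_L = (120 × 1610) / (120 + 1610) = 111.7 kΩ.
V_out = 27.6 × 111.7 / (626 + 111.7) = 27.6 × 111.7/737.7 = 4.18 V.
(Unloaded it would have been 4.44 V.)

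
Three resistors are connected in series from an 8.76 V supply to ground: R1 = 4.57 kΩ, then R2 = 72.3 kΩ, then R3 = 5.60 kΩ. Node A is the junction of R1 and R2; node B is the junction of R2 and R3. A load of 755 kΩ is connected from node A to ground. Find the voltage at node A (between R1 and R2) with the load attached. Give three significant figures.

V ≈ 8.23 V

Below node A the series string R2+R3 = 77.90 kΩ sits in parallel with the 755 kΩ load: 70.61 kΩ.
V_A = 8.76 × 70.61/(4.57 + 70.61) = 8.23 V.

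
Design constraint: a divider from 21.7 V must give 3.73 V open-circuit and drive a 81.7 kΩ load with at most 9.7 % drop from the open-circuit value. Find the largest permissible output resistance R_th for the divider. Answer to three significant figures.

R_th ≤ 8.78 kΩ

Loading drop = R_th/(R_th + R_L) ≤ 0.0970, so R_th ≤ R_L · ε/(1−ε) = 81.7 kΩ × 0.0970/0.9030 = 8.78 kΩ.
(Any R1, R2 with R2/(R1+R2) = 0.172 and R1‖R2 ≤ 8.78 kΩ will meet the spec.)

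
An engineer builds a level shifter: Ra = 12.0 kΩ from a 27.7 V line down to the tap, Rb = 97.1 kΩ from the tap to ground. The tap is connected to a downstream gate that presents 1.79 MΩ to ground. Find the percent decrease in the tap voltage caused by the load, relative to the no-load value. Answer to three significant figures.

0.593 %

The divider's output (Thévenin) resistance is Ra‖Rb = 10.68 kΩ.
Fractional drop under load = R_th/(R_th + R_L) = 10.68 / (10.68 + 1790) = 0.005931.
So the output falls by 0.593 %.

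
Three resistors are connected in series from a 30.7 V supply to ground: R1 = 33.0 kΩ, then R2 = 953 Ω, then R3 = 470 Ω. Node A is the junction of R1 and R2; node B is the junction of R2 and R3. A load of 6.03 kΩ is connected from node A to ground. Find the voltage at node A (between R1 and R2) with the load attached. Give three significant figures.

Below node A the series string R2+R3 = 1423 Ω sits in parallel with the 6030 Ω load: 1151 Ω.
V_A = 30.7 × 1151/(33000 + 1151) = 1.03 V.

V ≈ 1.03 V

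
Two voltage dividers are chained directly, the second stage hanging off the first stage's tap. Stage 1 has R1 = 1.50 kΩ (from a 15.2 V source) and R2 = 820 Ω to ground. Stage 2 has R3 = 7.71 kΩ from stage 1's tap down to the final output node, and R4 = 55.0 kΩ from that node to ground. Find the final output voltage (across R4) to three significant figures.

Stage 2 presents R3+R4 = 62710 Ω as a load on stage 1's tap.
Stage 1's lower leg becomes R2‖(R3+R4) = 809.4 Ω, so V_mid = 15.2 × 809.4/2309 = 5.327 V.
Stage 2 is itself unloaded: V_out = V_mid × R4/(R3+R4) = 5.327 × 55000/62710 = 4.67 V.

V_out ≈ 4.67 V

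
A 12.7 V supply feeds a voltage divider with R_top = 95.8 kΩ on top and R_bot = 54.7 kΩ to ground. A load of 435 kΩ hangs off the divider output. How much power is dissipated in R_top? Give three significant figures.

Total resistance from the source is R_top + (R_bot‖R_L) = 144.4 kΩ, so I = 12.7/144.4 kΩ = 0.08796 mA.
P = I²·R_top = (0.08796 mA)² × 95.8 kΩ = 0.741 mW.

P ≈ 0.741 mW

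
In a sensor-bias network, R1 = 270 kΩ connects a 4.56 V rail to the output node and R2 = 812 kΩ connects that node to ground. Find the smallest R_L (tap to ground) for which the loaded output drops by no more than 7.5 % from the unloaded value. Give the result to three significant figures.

Output resistance R_th = R1‖R2 = (270 × 812)/1082 = 202.6 kΩ.
The fractional drop is R_th/(R_th + R_L); requiring this ≤ 0.0750 gives R_L ≥ R_th(1/0.0750 − 1) = 202.6 × 12.33 = 2.50 MΩ.

R_L(min) ≈ 2.50 MΩ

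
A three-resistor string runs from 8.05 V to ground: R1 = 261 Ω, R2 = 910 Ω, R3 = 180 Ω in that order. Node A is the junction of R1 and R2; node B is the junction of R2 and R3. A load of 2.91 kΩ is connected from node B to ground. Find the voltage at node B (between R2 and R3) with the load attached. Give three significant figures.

V ≈ 1.02 V

At node B, R3 is in parallel with the load: R3‖R_L = 169.5 Ω.
Below node A the resistance is R2 + (R3‖R_L) = 1080 Ω, so V_A = 8.05 × 1080/1341 = 6.483 V.
Then V_B = V_A × (R3‖R_L)/(R2 + R3‖R_L) = 6.483 × 169.5/1080 = 1.02 V.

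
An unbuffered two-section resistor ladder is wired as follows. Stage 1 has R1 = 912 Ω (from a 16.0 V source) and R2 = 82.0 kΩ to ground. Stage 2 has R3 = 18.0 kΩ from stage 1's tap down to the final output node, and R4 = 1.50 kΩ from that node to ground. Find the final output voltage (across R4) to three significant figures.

V_out ≈ 1.16 V

Stage 2 presents R3+R4 = 19500 Ω as a load on stage 1's tap.
Stage 1's lower leg becomes R2‖(R3+R4) = 15750 Ω, so V_mid = 16.0 × 15750/16670 = 15.12 V.
Stage 2 is itself unloaded: V_out = V_mid × R4/(R3+R4) = 15.12 × 1500/19500 = 1.16 V.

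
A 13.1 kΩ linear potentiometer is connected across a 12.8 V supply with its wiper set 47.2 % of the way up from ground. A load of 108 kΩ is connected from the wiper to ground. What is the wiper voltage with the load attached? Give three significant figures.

The wiper splits the pot into (1−α)R = 6.917 kΩ above and αR = 6.183 kΩ below.
Lower section ‖ load = 5.848 kΩ.
V_wiper = 12.8 × 5.848/(6.917 + 5.848) = 5.86 V.

V ≈ 5.86 V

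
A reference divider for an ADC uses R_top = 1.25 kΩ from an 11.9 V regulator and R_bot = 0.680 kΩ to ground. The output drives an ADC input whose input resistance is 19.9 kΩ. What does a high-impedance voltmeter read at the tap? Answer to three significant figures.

The load sits in parallel with R_bot: R_bot‖R_L = (680 × 19900) / (680 + 19900) = 657.5 Ω.
V_out = 11.9 × 657.5 / (1250 + 657.5) = 11.9 × 657.5/1908 = 4.10 V.
(Unloaded it would have been 4.19 V.)

V_out ≈ 4.10 V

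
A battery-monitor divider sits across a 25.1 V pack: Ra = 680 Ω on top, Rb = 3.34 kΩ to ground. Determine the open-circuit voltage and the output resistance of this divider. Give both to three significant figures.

V_th = 20.9 V, R_th = 565 Ω

V_th is the open-circuit tap voltage: 25.1 × 3340/(680 + 3340) = 20.9 V.
With the supply zeroed, Ra and Rb appear in parallel from the tap: R_th = Ra‖Rb = (680 × 3340)/4020 = 565 Ω.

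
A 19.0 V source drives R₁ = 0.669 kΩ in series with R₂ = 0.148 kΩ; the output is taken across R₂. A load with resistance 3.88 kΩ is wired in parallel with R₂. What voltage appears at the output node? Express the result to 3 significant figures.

The load sits in parallel with R₂: R₂‖R_L = (148 × 3880) / (148 + 3880) = 142.6 Ω.
V_out = 19.0 × 142.6 / (669 + 142.6) = 19.0 × 142.6/811.6 = 3.34 V.

V_out ≈ 3.34 V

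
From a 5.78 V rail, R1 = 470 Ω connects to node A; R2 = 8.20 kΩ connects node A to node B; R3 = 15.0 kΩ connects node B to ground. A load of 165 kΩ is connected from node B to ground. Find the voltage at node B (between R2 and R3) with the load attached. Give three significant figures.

At node B, R3 is in parallel with the load: R3‖R_L = 13750 Ω.
Below node A the resistance is R2 + (R3‖R_L) = 21950 Ω, so V_A = 5.78 × 21950/22420 = 5.659 V.
Then V_B = V_A × (R3‖R_L)/(R2 + R3‖R_L) = 5.659 × 13750/21950 = 3.54 V.

V ≈ 3.54 V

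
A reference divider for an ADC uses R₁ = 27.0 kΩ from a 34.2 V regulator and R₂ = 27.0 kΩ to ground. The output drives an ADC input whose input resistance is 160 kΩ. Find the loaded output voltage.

V_out ≈ 15.8 V

The load sits in parallel with R₂: R₂‖R_L = (27.0 × 160) / (27.0 + 160) = 23.10 kΩ.
V_out = 34.2 × 23.10 / (27.0 + 23.10) = 34.2 × 23.10/50.10 = 15.8 V.
(Unloaded it would have been 17.1 V.)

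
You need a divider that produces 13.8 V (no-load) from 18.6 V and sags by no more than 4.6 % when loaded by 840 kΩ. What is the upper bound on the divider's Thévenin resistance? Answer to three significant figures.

Loading drop = R_th/(R_th + R_L) ≤ 0.0460, so R_th ≤ R_L · ε/(1−ε) = 840 kΩ × 0.0460/0.9540 = 40.5 kΩ.
(Any R1, R2 with R2/(R1+R2) = 0.742 and R1‖R2 ≤ 40.5 kΩ will meet the spec.)

R_th ≤ 40.5 kΩ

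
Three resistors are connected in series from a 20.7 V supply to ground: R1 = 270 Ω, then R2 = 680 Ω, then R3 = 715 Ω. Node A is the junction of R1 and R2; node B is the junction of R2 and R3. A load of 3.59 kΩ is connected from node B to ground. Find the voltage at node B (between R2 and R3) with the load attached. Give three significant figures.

At node B, R3 is in parallel with the load: R3‖R_L = 596.2 Ω.
Below node A the resistance is R2 + (R3‖R_L) = 1276 Ω, so V_A = 20.7 × 1276/1546 = 17.09 V.
Then V_B = V_A × (R3‖R_L)/(R2 + R3‖R_L) = 17.09 × 596.2/1276 = 7.98 V.

V ≈ 7.98 V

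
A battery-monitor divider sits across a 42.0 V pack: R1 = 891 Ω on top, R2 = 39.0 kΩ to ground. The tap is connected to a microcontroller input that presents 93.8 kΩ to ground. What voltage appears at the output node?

The load sits in parallel with R2: R2‖R_L = (39000 × 93800) / (39000 + 93800) = 27550 Ω.
V_out = 42.0 × 27550 / (891 + 27550) = 42.0 × 27550/28440 = 40.7 V.

V_out ≈ 40.7 V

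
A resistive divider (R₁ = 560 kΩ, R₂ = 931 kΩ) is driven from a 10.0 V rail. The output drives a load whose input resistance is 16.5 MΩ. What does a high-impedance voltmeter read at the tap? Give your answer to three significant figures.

The load sits in parallel with R₂: R₂‖R_L = (931 × 16500) / (931 + 16500) = 881.3 kΩ.
V_out = 10.0 × 881.3 / (560 + 881.3) = 10.0 × 881.3/1441 = 6.11 V.
(Unloaded it would have been 6.24 V.)

V_out ≈ 6.11 V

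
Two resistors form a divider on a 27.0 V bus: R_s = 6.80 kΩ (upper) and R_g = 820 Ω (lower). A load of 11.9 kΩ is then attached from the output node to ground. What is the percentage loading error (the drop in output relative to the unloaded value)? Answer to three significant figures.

5.79 %

The divider's output (Thévenin) resistance is R_s‖R_g = 731.8 Ω.
Fractional drop under load = R_th/(R_th + R_L) = 731.8 / (731.8 + 11900) = 0.05793.
So the output falls by 5.79 %.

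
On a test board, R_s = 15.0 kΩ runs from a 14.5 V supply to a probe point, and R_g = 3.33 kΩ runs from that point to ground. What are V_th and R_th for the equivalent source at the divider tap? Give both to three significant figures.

V_th = 2.63 V, R_th = 2.73 kΩ

V_th is the open-circuit tap voltage: 14.5 × 3.33/(15.0 + 3.33) = 2.63 V.
With the supply zeroed, R_s and R_g appear in parallel from the tap: R_th = R_s‖R_g = (15.0 × 3.33)/18.33 = 2.73 kΩ.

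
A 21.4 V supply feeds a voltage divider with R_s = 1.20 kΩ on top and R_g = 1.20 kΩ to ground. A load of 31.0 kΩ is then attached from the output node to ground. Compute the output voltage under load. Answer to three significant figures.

The load sits in parallel with R_g: R_g‖R_L = (1.20 × 31.0) / (1.20 + 31.0) = 1.155 kΩ.
V_out = 21.4 × 1.155 / (1.20 + 1.155) = 21.4 × 1.155/2.355 = 10.5 V.

V_out ≈ 10.5 V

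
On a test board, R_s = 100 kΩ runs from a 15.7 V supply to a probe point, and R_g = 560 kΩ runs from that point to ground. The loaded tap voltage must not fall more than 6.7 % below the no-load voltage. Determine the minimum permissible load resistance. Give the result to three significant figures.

R_L(min) ≈ 1.18 MΩ

Output resistance R_th = R_s‖R_g = (100 × 560)/660.0 = 84.85 kΩ.
The fractional drop is R_th/(R_th + R_L); requiring this ≤ 0.0670 gives R_L ≥ R_th(1/0.0670 − 1) = 84.85 × 13.93 = 1.18 MΩ.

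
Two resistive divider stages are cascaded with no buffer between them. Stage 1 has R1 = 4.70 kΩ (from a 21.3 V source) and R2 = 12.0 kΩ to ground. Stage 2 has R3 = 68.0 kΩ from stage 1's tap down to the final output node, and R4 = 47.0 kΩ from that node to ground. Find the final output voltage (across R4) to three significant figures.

Stage 2 presents R3+R4 = 115.0 kΩ as a load on stage 1's tap.
Stage 1's lower leg becomes R2‖(R3+R4) = 10.87 kΩ, so V_mid = 21.3 × 10.87/15.57 = 14.87 V.
Stage 2 is itself unloaded: V_out = V_mid × R4/(R3+R4) = 14.87 × 47.0/115.0 = 6.08 V.

V_out ≈ 6.08 V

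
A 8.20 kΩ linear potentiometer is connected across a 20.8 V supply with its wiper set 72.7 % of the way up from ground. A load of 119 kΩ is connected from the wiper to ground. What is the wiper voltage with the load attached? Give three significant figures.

V ≈ 14.9 V

The wiper splits the pot into (1−α)R = 2.239 kΩ above and αR = 5.961 kΩ below.
Lower section ‖ load = 5.677 kΩ.
V_wiper = 20.8 × 5.677/(2.239 + 5.677) = 14.9 V.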